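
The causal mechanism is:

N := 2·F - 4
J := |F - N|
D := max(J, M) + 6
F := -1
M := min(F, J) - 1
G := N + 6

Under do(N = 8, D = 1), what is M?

-2

The joint intervention fixes N = 8, D = 1, removing each variable's own equation.
J = |F - N|  [with F=-1, N=8]  = 9
M = min(F, J) - 1  [with F=-1, J=9]  = -2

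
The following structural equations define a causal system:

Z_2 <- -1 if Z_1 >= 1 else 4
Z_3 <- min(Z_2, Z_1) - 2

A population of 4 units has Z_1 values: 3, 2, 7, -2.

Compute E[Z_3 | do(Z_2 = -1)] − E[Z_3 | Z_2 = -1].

-0.25

Every unit gets Z_2=-1 under the intervention. Z_3 values become -3, -3, -3, -4; E[Z_3|do(Z_2=-1)] = -3.25.
Observing Z_2=-1 restricts to units where Z_2's equation naturally yields -1: Z_1 ∈ {3, 2, 7}. In that subpopulation Z_3 = -3, -3, -3, mean -3.
Difference = -3.25 − (-3) = -0.25.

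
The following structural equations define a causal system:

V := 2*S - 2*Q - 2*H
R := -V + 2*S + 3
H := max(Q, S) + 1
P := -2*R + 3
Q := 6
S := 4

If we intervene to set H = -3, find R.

do(H=-3) replaces the equation H := max(Q, S) + 1 with the constant H = -3.
V = 2*S - 2*Q - 2*H  [with S=4, Q=6, H=-3]  = 2
R = -V + 2*S + 3  [with V=2, S=4]  = 9

9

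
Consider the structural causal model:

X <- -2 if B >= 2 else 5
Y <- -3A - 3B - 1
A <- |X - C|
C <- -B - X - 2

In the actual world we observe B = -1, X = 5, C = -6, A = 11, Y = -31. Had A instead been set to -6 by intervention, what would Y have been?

Intervening sets A = -6 and removes its equation (A <- |X - C|).
Y = -3A - 3B - 1  [with A=-6, B=-1]  = 20

20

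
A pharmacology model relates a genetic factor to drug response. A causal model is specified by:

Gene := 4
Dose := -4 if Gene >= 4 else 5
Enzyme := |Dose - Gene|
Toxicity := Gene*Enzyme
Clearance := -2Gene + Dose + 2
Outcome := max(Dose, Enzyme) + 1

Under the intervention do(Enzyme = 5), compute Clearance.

-10

do(Enzyme=5) replaces the equation Enzyme := |Dose - Gene| with the constant Enzyme = 5.
Clearance is not downstream of the intervention, so its value is determined by the original equations.
Dose = -4 if Gene >= 4 else 5  [with Gene=4]  = -4
Clearance = -2Gene + Dose + 2  [with Gene=4, Dose=-4]  = -10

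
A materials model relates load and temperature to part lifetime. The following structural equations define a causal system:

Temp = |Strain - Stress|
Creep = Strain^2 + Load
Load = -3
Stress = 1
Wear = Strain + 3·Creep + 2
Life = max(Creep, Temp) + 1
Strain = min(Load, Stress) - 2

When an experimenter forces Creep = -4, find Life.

7

Under do(Creep=-4), the mechanism Creep = Strain^2 + Load is discarded; Creep is fixed at -4.
Strain = min(Load, Stress) - 2  [with Load=-3, Stress=1]  = -5
Temp = |Strain - Stress|  [with Strain=-5, Stress=1]  = 6
Life = max(Creep, Temp) + 1  [with Creep=-4, Temp=6]  = 7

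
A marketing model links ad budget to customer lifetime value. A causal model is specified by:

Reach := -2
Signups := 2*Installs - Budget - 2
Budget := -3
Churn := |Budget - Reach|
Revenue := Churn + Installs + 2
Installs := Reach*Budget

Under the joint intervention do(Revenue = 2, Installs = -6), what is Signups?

-11

Under do(Revenue = 2, Installs = -6), each intervened variable's structural equation is replaced by its fixed value.
Signups = 2*Installs - Budget - 2  [with Installs=-6, Budget=-3]  = -11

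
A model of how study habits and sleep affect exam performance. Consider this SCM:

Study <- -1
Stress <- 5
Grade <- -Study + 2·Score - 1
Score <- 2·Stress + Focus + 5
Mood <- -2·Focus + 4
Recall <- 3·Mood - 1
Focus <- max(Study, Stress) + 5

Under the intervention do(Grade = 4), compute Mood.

The intervention breaks the incoming arrows to Grade: Grade <- -Study + 2·Score - 1 no longer applies, and Grade = 4.
Mood is not downstream of the intervention, so its value is determined by the original equations.
Focus = max(Study, Stress) + 5  [with Study=-1, Stress=5]  = 10
Mood = -2·Focus + 4  [with Focus=10]  = -16

-16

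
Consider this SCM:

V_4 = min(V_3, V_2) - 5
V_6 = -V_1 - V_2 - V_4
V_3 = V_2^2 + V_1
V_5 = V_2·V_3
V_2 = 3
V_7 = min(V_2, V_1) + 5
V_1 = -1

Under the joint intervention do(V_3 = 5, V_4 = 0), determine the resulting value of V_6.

Setting V_3 = 5, V_4 = 0 by intervention discards those variables' equations.
V_6 = -V_1 - V_2 - V_4  [with V_1=-1, V_2=3, V_4=0]  = -2

-2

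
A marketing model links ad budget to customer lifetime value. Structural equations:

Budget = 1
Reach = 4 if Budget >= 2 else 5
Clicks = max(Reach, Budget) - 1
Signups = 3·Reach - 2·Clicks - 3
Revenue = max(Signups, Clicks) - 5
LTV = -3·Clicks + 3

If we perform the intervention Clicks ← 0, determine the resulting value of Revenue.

7

do(Clicks=0) replaces the equation Clicks = max(Reach, Budget) - 1 with the constant Clicks = 0.
Reach = 4 if Budget >= 2 else 5  [with Budget=1]  = 5
Signups = 3·Reach - 2·Clicks - 3  [with Reach=5, Clicks=0]  = 12
Revenue = max(Signups, Clicks) - 5  [with Signups=12, Clicks=0]  = 7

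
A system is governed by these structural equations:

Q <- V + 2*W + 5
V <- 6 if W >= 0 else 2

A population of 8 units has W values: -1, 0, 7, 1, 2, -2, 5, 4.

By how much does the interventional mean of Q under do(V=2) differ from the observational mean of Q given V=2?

7

Every unit gets V=2 under the intervention. Q values become 5, 7, 21, 9, 11, 3, 17, 15; E[Q|do(V=2)] = 11.
Observing V=2 restricts to units where V's equation naturally yields 2: W ∈ {-1, -2}. In that subpopulation Q = 5, 3, mean 4.
Difference = 11 − 4 = 7.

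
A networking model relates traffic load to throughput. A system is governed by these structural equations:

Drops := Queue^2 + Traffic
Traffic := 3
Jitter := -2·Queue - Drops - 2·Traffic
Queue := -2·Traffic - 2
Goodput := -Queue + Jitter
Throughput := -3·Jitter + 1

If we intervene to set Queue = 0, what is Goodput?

Under do(Queue=0), the mechanism Queue := -2·Traffic - 2 is discarded; Queue is fixed at 0.
Drops = Queue^2 + Traffic  [with Queue=0, Traffic=3]  = 3
Jitter = -2·Queue - Drops - 2·Traffic  [with Queue=0, Drops=3, Traffic=3]  = -9
Goodput = -Queue + Jitter  [with Queue=0, Jitter=-9]  = -9

-9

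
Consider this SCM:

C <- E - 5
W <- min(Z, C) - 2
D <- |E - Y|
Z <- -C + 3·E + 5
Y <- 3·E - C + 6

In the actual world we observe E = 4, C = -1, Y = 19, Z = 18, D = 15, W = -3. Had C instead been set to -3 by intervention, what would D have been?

do(C=-3) replaces the equation C <- E - 5 with the constant C = -3.
Y = 3·E - C + 6  [with E=4, C=-3]  = 21
D = |E - Y|  [with E=4, Y=21]  = 17

17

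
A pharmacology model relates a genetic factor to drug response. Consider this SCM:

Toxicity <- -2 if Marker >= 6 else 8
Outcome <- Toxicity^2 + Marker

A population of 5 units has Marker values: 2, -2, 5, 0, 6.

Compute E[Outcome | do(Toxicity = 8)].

The intervention sets Toxicity=8 in all 5 units regardless of Marker. Recomputing Outcome per unit gives 66, 62, 69, 64, 70; average 66.2.

66.2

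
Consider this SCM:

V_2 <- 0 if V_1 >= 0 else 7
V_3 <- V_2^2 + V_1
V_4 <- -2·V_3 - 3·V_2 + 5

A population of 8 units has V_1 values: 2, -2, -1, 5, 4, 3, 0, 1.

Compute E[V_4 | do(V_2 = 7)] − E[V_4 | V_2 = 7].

-6

Under do(V_2=7), V_2's equation is replaced by V_2=7 for every unit. Per-unit V_4: -118, -110, -112, -124, -122, -120, -114, -116. Mean = -117.
Conditioning on V_2=7 selects the 2 unit(s) with V_1 ∈ {-2, -1}. Their V_4 values: -110, -112. Mean = -111.
Difference = -117 − (-111) = -6.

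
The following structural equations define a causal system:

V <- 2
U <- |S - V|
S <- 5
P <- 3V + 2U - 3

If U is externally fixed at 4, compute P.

The intervention breaks the incoming arrows to U: U <- |S - V| no longer applies, and U = 4.
P = 3V + 2U - 3  [with V=2, U=4]  = 11

11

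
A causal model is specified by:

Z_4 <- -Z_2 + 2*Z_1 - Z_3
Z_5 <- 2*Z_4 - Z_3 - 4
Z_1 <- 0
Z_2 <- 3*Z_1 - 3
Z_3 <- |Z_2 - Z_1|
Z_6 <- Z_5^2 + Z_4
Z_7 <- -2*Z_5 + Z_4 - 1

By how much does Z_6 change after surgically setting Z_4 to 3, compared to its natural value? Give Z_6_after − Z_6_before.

Under do(Z_4=3), the mechanism Z_4 <- -Z_2 + 2*Z_1 - Z_3 is discarded; Z_4 is fixed at 3.
Z_2 = 3*Z_1 - 3  [with Z_1=0]  = -3
Z_3 = |Z_2 - Z_1|  [with Z_2=-3, Z_1=0]  = 3
Z_5 = 2*Z_4 - Z_3 - 4  [with Z_4=3, Z_3=3]  = -1
Z_6 = Z_5^2 + Z_4  [with Z_5=-1, Z_4=3]  = 4
Without intervention: Z_2 = 3*Z_1 - 3  [with Z_1=0]  = -3; Z_3 = |Z_2 - Z_1|  [with Z_2=-3, Z_1=0]  = 3; Z_4 = -Z_2 + 2*Z_1 - Z_3  [with Z_2=-3, Z_1=0, Z_3=3]  = 0; Z_5 = 2*Z_4 - Z_3 - 4  [with Z_4=0, Z_3=3]  = -7; Z_6 = Z_5^2 + Z_4  [with Z_5=-7, Z_4=0]  = 49.
Change = 4 − 49 = -45.

-45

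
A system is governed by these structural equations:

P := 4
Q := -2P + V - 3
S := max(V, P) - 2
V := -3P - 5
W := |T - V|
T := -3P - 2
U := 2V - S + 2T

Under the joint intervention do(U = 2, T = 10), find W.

27

Setting U = 2, T = 10 by intervention discards those variables' equations.
V = -3P - 5  [with P=4]  = -17
W = |T - V|  [with T=10, V=-17]  = 27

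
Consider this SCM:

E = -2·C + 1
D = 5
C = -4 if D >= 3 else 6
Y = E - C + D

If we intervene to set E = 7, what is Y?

The intervention breaks the incoming arrows to E: E = -2·C + 1 no longer applies, and E = 7.
C = -4 if D >= 3 else 6  [with D=5]  = -4
Y = E - C + D  [with E=7, C=-4, D=5]  = 16

16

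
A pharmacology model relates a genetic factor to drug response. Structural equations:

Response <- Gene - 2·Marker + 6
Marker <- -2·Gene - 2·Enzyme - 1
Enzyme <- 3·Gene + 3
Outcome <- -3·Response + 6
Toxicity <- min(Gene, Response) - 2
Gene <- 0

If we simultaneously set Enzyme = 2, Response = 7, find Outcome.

The joint intervention fixes Enzyme = 2, Response = 7, removing each variable's own equation.
Outcome = -3·Response + 6  [with Response=7]  = -15

-15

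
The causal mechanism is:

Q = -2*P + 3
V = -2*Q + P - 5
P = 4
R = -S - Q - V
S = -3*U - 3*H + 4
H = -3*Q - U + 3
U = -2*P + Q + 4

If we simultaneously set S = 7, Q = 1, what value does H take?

The joint intervention fixes S = 7, Q = 1, removing each variable's own equation.
U = -2*P + Q + 4  [with P=4, Q=1]  = -3
H = -3*Q - U + 3  [with Q=1, U=-3]  = 3

3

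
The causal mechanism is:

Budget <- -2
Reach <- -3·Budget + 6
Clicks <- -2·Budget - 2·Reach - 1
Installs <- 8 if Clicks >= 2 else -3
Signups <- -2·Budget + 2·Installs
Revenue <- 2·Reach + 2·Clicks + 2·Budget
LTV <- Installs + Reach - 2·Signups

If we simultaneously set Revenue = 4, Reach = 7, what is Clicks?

-11

The joint intervention fixes Revenue = 4, Reach = 7, removing each variable's own equation.
Clicks = -2·Budget - 2·Reach - 1  [with Budget=-2, Reach=7]  = -11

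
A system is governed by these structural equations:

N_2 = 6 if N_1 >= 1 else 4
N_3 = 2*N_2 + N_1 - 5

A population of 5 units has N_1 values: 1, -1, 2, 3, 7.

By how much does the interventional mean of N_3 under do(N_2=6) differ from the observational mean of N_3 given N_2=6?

The intervention sets N_2=6 in all 5 units regardless of N_1. Recomputing N_3 per unit gives 8, 6, 9, 10, 14; average 9.4.
Conditioning on N_2=6 selects the 4 unit(s) with N_1 ∈ {1, 2, 3, 7}. Their N_3 values: 8, 9, 10, 14. Mean = 10.25.
Difference = 9.4 − 10.25 = -0.85.

-0.85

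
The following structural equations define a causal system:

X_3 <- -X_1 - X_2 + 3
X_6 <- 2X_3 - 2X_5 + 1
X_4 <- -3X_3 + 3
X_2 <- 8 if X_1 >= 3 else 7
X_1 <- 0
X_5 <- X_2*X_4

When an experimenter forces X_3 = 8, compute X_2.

Under do(X_3=8), the mechanism X_3 <- -X_1 - X_2 + 3 is discarded; X_3 is fixed at 8.
Since X_2 is not a descendant of the intervened variable, it is unaffected.
X_2 = 8 if X_1 >= 3 else 7  [with X_1=0]  = 7

7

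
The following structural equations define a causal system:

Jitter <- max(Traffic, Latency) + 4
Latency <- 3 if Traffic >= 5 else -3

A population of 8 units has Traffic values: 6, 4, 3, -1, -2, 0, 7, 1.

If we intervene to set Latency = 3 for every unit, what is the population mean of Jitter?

The intervention sets Latency=3 in all 8 units regardless of Traffic. Recomputing Jitter per unit gives 10, 8, 7, 7, 7, 7, 11, 7; average 8.

8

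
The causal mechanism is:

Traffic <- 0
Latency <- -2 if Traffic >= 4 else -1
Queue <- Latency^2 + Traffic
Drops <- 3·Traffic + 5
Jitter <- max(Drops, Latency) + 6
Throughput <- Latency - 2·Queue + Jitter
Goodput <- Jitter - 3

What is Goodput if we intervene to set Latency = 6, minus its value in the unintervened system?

Under do(Latency=6), the mechanism Latency <- -2 if Traffic >= 4 else -1 is discarded; Latency is fixed at 6.
Drops = 3·Traffic + 5  [with Traffic=0]  = 5
Jitter = max(Drops, Latency) + 6  [with Drops=5, Latency=6]  = 12
Goodput = Jitter - 3  [with Jitter=12]  = 9
Without intervention: Latency = -2 if Traffic >= 4 else -1  [with Traffic=0]  = -1; Drops = 3·Traffic + 5  [with Traffic=0]  = 5; Jitter = max(Drops, Latency) + 6  [with Drops=5, Latency=-1]  = 11; Goodput = Jitter - 3  [with Jitter=11]  = 8.
Change = 9 − 8 = 1.

1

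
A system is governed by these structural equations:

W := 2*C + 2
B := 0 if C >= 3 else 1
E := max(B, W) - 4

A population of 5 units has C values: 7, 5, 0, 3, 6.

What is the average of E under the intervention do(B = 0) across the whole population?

6.4

do(B=0) breaks B's dependence on C. With B=0 fixed, E across the units is 12, 8, -2, 4, 10, mean 6.4.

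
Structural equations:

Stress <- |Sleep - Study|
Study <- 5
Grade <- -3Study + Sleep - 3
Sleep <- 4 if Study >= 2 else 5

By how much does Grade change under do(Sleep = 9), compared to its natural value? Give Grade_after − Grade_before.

5

Under do(Sleep=9), the mechanism Sleep <- 4 if Study >= 2 else 5 is discarded; Sleep is fixed at 9.
Grade = -3Study + Sleep - 3  [with Study=5, Sleep=9]  = -9
Without intervention: Sleep = 4 if Study >= 2 else 5  [with Study=5]  = 4; Grade = -3Study + Sleep - 3  [with Study=5, Sleep=4]  = -14.
Change = -9 − (-14) = 5.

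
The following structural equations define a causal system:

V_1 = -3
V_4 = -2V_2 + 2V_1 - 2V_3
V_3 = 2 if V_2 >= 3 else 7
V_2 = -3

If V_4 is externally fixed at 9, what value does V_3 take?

7

Under do(V_4=9), the mechanism V_4 = -2V_2 + 2V_1 - 2V_3 is discarded; V_4 is fixed at 9.
Since V_3 is not a descendant of the intervened variable, it is unaffected.
V_3 = 2 if V_2 >= 3 else 7  [with V_2=-3]  = 7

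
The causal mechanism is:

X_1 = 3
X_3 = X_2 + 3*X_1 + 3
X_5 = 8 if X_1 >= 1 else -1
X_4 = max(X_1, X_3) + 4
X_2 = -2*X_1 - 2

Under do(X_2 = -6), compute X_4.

Under do(X_2=-6), the mechanism X_2 = -2*X_1 - 2 is discarded; X_2 is fixed at -6.
X_3 = X_2 + 3*X_1 + 3  [with X_2=-6, X_1=3]  = 6
X_4 = max(X_1, X_3) + 4  [with X_1=3, X_3=6]  = 10

10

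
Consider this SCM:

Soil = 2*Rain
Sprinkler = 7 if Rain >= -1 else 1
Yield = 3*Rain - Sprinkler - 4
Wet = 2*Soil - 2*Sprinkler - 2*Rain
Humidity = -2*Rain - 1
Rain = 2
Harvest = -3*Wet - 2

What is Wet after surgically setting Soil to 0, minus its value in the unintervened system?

-8

The intervention breaks the incoming arrows to Soil: Soil = 2*Rain no longer applies, and Soil = 0.
Sprinkler = 7 if Rain >= -1 else 1  [with Rain=2]  = 7
Wet = 2*Soil - 2*Sprinkler - 2*Rain  [with Soil=0, Sprinkler=7, Rain=2]  = -18
Without intervention: Sprinkler = 7 if Rain >= -1 else 1  [with Rain=2]  = 7; Soil = 2*Rain  [with Rain=2]  = 4; Wet = 2*Soil - 2*Sprinkler - 2*Rain  [with Soil=4, Sprinkler=7, Rain=2]  = -10.
Change = -18 − (-10) = -8.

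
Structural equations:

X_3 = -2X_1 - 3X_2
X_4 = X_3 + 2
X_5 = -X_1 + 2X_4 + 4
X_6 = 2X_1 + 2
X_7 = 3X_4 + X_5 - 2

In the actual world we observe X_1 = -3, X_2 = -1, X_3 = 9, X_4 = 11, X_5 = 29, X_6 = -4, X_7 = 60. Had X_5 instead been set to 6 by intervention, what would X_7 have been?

Under do(X_5=6), the mechanism X_5 = -X_1 + 2X_4 + 4 is discarded; X_5 is fixed at 6.
X_3 = -2X_1 - 3X_2  [with X_1=-3, X_2=-1]  = 9
X_4 = X_3 + 2  [with X_3=9]  = 11
X_7 = 3X_4 + X_5 - 2  [with X_4=11, X_5=6]  = 37

37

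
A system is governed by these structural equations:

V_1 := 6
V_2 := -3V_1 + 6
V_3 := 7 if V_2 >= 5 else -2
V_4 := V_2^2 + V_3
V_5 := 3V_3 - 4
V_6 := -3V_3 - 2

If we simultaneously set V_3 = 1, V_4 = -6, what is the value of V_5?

-1

Setting V_3 = 1, V_4 = -6 by intervention discards those variables' equations.
V_5 = 3V_3 - 4  [with V_3=1]  = -1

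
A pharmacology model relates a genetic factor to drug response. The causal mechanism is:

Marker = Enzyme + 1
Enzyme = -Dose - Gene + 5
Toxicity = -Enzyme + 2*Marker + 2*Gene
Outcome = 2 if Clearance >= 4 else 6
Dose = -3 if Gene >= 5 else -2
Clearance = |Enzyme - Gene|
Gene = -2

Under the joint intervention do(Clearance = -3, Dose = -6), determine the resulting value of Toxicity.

The joint intervention fixes Clearance = -3, Dose = -6, removing each variable's own equation.
Enzyme = -Dose - Gene + 5  [with Dose=-6, Gene=-2]  = 13
Marker = Enzyme + 1  [with Enzyme=13]  = 14
Toxicity = -Enzyme + 2*Marker + 2*Gene  [with Enzyme=13, Marker=14, Gene=-2]  = 11

11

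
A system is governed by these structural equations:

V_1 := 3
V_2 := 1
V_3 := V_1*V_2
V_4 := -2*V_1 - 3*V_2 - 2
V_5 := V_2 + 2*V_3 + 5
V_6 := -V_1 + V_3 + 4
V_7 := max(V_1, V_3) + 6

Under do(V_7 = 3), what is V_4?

Under do(V_7=3), the mechanism V_7 := max(V_1, V_3) + 6 is discarded; V_7 is fixed at 3.
Since V_4 is not a descendant of the intervened variable, it is unaffected.
V_4 = -2*V_1 - 3*V_2 - 2  [with V_1=3, V_2=1]  = -11

-11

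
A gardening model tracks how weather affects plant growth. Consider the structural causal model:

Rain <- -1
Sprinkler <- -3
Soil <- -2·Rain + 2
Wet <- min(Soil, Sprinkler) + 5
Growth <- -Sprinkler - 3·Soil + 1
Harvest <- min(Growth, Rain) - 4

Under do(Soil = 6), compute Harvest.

The intervention breaks the incoming arrows to Soil: Soil <- -2·Rain + 2 no longer applies, and Soil = 6.
Growth = -Sprinkler - 3·Soil + 1  [with Sprinkler=-3, Soil=6]  = -14
Harvest = min(Growth, Rain) - 4  [with Growth=-14, Rain=-1]  = -18

-18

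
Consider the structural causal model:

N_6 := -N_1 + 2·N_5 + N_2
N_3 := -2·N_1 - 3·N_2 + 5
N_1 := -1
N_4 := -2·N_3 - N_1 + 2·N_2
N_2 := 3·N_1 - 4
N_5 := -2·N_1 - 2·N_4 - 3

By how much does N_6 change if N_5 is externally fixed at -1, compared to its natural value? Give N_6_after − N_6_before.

-276

The intervention breaks the incoming arrows to N_5: N_5 := -2·N_1 - 2·N_4 - 3 no longer applies, and N_5 = -1.
N_2 = 3·N_1 - 4  [with N_1=-1]  = -7
N_6 = -N_1 + 2·N_5 + N_2  [with N_1=-1, N_5=-1, N_2=-7]  = -8
Without intervention: N_2 = 3·N_1 - 4  [with N_1=-1]  = -7; N_3 = -2·N_1 - 3·N_2 + 5  [with N_1=-1, N_2=-7]  = 28; N_4 = -2·N_3 - N_1 + 2·N_2  [with N_3=28, N_1=-1, N_2=-7]  = -69; N_5 = -2·N_1 - 2·N_4 - 3  [with N_1=-1, N_4=-69]  = 137; N_6 = -N_1 + 2·N_5 + N_2  [with N_1=-1, N_5=137, N_2=-7]  = 268.
Change = -8 − 268 = -276.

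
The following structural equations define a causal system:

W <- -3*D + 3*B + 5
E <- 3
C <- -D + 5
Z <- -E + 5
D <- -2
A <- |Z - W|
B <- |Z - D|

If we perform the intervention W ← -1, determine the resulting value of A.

Intervening sets W = -1 and removes its equation (W <- -3*D + 3*B + 5).
Z = -E + 5  [with E=3]  = 2
A = |Z - W|  [with Z=2, W=-1]  = 3

3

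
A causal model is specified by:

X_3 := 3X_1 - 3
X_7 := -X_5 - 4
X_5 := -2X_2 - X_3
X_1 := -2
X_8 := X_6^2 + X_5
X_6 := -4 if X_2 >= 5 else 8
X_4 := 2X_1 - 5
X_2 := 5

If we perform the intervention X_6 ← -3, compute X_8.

8

Intervening sets X_6 = -3 and removes its equation (X_6 := -4 if X_2 >= 5 else 8).
X_3 = 3X_1 - 3  [with X_1=-2]  = -9
X_5 = -2X_2 - X_3  [with X_2=5, X_3=-9]  = -1
X_8 = X_6^2 + X_5  [with X_6=-3, X_5=-1]  = 8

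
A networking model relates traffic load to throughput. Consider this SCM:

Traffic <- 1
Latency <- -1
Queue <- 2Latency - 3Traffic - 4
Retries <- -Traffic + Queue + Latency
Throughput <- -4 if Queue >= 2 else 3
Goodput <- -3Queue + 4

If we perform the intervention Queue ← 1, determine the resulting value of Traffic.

1

Under do(Queue=1), the mechanism Queue <- 2Latency - 3Traffic - 4 is discarded; Queue is fixed at 1.
Traffic is not downstream of the intervention, so its value is determined by the original equations.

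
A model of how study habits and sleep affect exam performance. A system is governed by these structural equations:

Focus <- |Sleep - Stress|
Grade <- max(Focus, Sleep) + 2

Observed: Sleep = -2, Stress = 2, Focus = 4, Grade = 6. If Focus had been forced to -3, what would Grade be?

0

The intervention breaks the incoming arrows to Focus: Focus <- |Sleep - Stress| no longer applies, and Focus = -3.
Grade = max(Focus, Sleep) + 2  [with Focus=-3, Sleep=-2]  = 0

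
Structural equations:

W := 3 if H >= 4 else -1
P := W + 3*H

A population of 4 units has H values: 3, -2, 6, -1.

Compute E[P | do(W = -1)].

3.5

The intervention sets W=-1 in all 4 units regardless of H. Recomputing P per unit gives 8, -7, 17, -4; average 3.5.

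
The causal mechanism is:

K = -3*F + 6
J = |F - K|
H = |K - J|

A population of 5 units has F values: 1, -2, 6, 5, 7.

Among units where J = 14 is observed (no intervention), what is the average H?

12.5

Observing J=14 restricts to units where J's equation naturally yields 14: F ∈ {-2, 5}. In that subpopulation H = 2, 23, mean 12.5.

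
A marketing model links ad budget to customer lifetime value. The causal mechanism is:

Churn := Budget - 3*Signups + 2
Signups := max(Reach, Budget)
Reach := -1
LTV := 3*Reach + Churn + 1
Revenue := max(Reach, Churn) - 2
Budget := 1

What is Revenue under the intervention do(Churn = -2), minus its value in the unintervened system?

-1

Intervening sets Churn = -2 and removes its equation (Churn := Budget - 3*Signups + 2).
Revenue = max(Reach, Churn) - 2  [with Reach=-1, Churn=-2]  = -3
Without intervention: Signups = max(Reach, Budget)  [with Reach=-1, Budget=1]  = 1; Churn = Budget - 3*Signups + 2  [with Budget=1, Signups=1]  = 0; Revenue = max(Reach, Churn) - 2  [with Reach=-1, Churn=0]  = -2.
Change = -3 − (-2) = -1.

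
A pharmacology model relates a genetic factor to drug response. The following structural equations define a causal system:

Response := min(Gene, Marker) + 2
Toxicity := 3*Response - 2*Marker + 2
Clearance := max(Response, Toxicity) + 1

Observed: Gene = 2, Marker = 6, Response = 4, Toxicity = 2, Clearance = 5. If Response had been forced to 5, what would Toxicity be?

The intervention breaks the incoming arrows to Response: Response := min(Gene, Marker) + 2 no longer applies, and Response = 5.
Toxicity = 3*Response - 2*Marker + 2  [with Response=5, Marker=6]  = 5

5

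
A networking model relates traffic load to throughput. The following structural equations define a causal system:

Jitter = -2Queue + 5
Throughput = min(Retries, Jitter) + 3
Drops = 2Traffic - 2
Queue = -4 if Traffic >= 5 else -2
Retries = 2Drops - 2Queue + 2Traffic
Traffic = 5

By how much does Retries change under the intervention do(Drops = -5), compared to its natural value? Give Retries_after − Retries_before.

-26

The intervention breaks the incoming arrows to Drops: Drops = 2Traffic - 2 no longer applies, and Drops = -5.
Queue = -4 if Traffic >= 5 else -2  [with Traffic=5]  = -4
Retries = 2Drops - 2Queue + 2Traffic  [with Drops=-5, Queue=-4, Traffic=5]  = 8
Without intervention: Queue = -4 if Traffic >= 5 else -2  [with Traffic=5]  = -4; Drops = 2Traffic - 2  [with Traffic=5]  = 8; Retries = 2Drops - 2Queue + 2Traffic  [with Drops=8, Queue=-4, Traffic=5]  = 34.
Change = 8 − 34 = -26.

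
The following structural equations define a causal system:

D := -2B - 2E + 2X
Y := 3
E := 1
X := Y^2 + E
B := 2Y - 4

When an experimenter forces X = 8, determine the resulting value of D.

do(X=8) replaces the equation X := Y^2 + E with the constant X = 8.
B = 2Y - 4  [with Y=3]  = 2
D = -2B - 2E + 2X  [with B=2, E=1, X=8]  = 10

10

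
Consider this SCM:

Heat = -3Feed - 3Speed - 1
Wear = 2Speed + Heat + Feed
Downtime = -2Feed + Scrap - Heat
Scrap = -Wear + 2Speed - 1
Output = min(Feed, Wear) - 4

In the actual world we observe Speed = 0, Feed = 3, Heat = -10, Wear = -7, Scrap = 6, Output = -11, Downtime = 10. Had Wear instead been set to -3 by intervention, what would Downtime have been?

The intervention breaks the incoming arrows to Wear: Wear = 2Speed + Heat + Feed no longer applies, and Wear = -3.
Heat = -3Feed - 3Speed - 1  [with Feed=3, Speed=0]  = -10
Scrap = -Wear + 2Speed - 1  [with Wear=-3, Speed=0]  = 2
Downtime = -2Feed + Scrap - Heat  [with Feed=3, Scrap=2, Heat=-10]  = 6

6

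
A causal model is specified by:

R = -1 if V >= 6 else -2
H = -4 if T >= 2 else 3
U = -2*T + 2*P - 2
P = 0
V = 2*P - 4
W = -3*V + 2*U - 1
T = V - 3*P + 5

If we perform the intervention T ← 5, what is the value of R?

do(T=5) replaces the equation T = V - 3*P + 5 with the constant T = 5.
R is not downstream of the intervention, so its value is determined by the original equations.
V = 2*P - 4  [with P=0]  = -4
R = -1 if V >= 6 else -2  [with V=-4]  = -2

-2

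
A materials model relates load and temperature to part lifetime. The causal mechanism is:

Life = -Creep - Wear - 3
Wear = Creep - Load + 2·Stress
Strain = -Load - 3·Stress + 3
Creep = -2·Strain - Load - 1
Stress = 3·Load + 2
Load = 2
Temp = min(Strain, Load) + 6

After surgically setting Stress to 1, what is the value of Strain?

-2

The intervention breaks the incoming arrows to Stress: Stress = 3·Load + 2 no longer applies, and Stress = 1.
Strain = -Load - 3·Stress + 3  [with Load=2, Stress=1]  = -2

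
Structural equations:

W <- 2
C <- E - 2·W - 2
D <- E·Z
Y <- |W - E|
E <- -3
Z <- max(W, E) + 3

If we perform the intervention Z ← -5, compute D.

do(Z=-5) replaces the equation Z <- max(W, E) + 3 with the constant Z = -5.
D = E·Z  [with E=-3, Z=-5]  = 15

15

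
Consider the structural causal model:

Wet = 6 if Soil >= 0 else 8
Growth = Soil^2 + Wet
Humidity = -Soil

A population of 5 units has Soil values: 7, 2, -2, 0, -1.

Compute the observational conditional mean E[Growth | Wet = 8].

10.5

Observing Wet=8 restricts to units where Wet's equation naturally yields 8: Soil ∈ {-2, -1}. In that subpopulation Growth = 12, 9, mean 10.5.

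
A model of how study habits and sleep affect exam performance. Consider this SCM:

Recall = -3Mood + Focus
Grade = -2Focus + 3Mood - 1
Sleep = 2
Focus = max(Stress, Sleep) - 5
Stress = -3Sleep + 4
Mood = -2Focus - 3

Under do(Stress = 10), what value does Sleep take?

2

Under do(Stress=10), the mechanism Stress = -3Sleep + 4 is discarded; Stress is fixed at 10.
Sleep is not downstream of the intervention, so its value is determined by the original equations.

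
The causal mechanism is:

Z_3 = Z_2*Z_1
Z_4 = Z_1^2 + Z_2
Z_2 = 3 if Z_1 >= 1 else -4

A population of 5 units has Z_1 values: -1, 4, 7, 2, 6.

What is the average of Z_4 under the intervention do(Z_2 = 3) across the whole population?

Under do(Z_2=3), Z_2's equation is replaced by Z_2=3 for every unit. Per-unit Z_4: 4, 19, 52, 7, 39. Mean = 24.2.

24.2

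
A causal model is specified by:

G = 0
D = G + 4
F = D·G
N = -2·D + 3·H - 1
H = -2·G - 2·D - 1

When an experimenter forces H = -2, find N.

Intervening sets H = -2 and removes its equation (H = -2·G - 2·D - 1).
D = G + 4  [with G=0]  = 4
N = -2·D + 3·H - 1  [with D=4, H=-2]  = -15

-15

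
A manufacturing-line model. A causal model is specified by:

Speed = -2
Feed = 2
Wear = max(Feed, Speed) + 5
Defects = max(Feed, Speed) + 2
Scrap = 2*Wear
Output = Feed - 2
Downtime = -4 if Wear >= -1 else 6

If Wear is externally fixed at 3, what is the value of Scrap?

do(Wear=3) replaces the equation Wear = max(Feed, Speed) + 5 with the constant Wear = 3.
Scrap = 2*Wear  [with Wear=3]  = 6

6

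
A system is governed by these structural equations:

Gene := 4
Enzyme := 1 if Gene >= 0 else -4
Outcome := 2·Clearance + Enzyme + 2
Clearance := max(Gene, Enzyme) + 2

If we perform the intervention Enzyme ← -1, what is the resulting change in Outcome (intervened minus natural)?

-2

Under do(Enzyme=-1), the mechanism Enzyme := 1 if Gene >= 0 else -4 is discarded; Enzyme is fixed at -1.
Clearance = max(Gene, Enzyme) + 2  [with Gene=4, Enzyme=-1]  = 6
Outcome = 2·Clearance + Enzyme + 2  [with Clearance=6, Enzyme=-1]  = 13
Without intervention: Enzyme = 1 if Gene >= 0 else -4  [with Gene=4]  = 1; Clearance = max(Gene, Enzyme) + 2  [with Gene=4, Enzyme=1]  = 6; Outcome = 2·Clearance + Enzyme + 2  [with Clearance=6, Enzyme=1]  = 15.
Change = 13 − 15 = -2.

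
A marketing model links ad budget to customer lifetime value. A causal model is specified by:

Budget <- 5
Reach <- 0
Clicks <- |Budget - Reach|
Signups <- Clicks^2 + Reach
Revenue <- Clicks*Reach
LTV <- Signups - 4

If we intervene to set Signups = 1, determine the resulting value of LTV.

-3

Under do(Signups=1), the mechanism Signups <- Clicks^2 + Reach is discarded; Signups is fixed at 1.
LTV = Signups - 4  [with Signups=1]  = -3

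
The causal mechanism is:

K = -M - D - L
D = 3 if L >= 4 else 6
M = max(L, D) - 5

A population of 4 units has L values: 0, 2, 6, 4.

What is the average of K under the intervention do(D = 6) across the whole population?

Under do(D=6), D's equation is replaced by D=6 for every unit. Per-unit K: -7, -9, -13, -11. Mean = -10.

-10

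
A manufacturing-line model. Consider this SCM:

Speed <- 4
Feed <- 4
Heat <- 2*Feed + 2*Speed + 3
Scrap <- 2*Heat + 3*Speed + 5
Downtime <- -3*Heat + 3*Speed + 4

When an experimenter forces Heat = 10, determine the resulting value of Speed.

Under do(Heat=10), the mechanism Heat <- 2*Feed + 2*Speed + 3 is discarded; Heat is fixed at 10.
Speed is not downstream of the intervention, so its value is determined by the original equations.

4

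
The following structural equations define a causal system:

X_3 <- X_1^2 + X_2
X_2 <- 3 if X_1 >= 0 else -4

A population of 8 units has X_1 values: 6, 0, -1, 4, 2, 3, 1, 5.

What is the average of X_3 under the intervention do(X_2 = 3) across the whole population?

Under do(X_2=3), X_2's equation is replaced by X_2=3 for every unit. Per-unit X_3: 39, 3, 4, 19, 7, 12, 4, 28. Mean = 14.5.

14.5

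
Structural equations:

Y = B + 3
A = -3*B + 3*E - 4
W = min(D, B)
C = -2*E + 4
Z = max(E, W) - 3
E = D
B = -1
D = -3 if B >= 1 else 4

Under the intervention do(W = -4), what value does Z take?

Intervening sets W = -4 and removes its equation (W = min(D, B)).
D = -3 if B >= 1 else 4  [with B=-1]  = 4
E = D  [with D=4]  = 4
Z = max(E, W) - 3  [with E=4, W=-4]  = 1

1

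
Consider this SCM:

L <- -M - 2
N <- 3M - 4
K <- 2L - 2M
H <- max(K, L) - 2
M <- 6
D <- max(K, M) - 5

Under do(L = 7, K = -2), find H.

5

Setting L = 7, K = -2 by intervention discards those variables' equations.
H = max(K, L) - 2  [with K=-2, L=7]  = 5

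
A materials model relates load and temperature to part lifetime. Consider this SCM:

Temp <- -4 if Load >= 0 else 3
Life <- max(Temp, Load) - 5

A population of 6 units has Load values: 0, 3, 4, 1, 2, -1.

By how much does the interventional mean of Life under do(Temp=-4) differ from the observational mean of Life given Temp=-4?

-0.5

do(Temp=-4) breaks Temp's dependence on Load. With Temp=-4 fixed, Life across the units is -5, -2, -1, -4, -3, -6, mean -3.5.
E[Life|Temp=-4] averages over only the 5 units with Temp=-4 (Load = 0, 3, 4, 1, 2): Life = -5, -2, -1, -4, -3, mean -3.
Difference = -3.5 − (-3) = -0.5.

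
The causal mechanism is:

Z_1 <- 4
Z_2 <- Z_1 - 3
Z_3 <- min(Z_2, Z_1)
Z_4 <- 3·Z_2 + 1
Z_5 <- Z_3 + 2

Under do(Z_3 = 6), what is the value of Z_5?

8

do(Z_3=6) replaces the equation Z_3 <- min(Z_2, Z_1) with the constant Z_3 = 6.
Z_5 = Z_3 + 2  [with Z_3=6]  = 8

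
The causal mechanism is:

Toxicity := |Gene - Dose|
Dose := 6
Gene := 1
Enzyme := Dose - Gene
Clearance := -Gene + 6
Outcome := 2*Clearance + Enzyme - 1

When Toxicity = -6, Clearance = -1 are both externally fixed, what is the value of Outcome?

2

The joint intervention fixes Toxicity = -6, Clearance = -1, removing each variable's own equation.
Enzyme = Dose - Gene  [with Dose=6, Gene=1]  = 5
Outcome = 2*Clearance + Enzyme - 1  [with Clearance=-1, Enzyme=5]  = 2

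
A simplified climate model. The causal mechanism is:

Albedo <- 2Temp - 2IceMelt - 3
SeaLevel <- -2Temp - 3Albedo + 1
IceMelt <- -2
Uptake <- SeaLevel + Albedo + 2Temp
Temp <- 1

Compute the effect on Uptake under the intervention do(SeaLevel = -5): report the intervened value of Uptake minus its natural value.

5

Intervening sets SeaLevel = -5 and removes its equation (SeaLevel <- -2Temp - 3Albedo + 1).
Albedo = 2Temp - 2IceMelt - 3  [with Temp=1, IceMelt=-2]  = 3
Uptake = SeaLevel + Albedo + 2Temp  [with SeaLevel=-5, Albedo=3, Temp=1]  = 0
Without intervention: Albedo = 2Temp - 2IceMelt - 3  [with Temp=1, IceMelt=-2]  = 3; SeaLevel = -2Temp - 3Albedo + 1  [with Temp=1, Albedo=3]  = -10; Uptake = SeaLevel + Albedo + 2Temp  [with SeaLevel=-10, Albedo=3, Temp=1]  = -5.
Change = 0 − (-5) = 5.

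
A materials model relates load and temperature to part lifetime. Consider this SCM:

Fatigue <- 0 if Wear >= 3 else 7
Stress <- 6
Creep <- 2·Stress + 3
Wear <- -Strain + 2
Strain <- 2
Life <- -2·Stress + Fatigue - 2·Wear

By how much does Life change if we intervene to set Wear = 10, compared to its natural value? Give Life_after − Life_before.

-27

Under do(Wear=10), the mechanism Wear <- -Strain + 2 is discarded; Wear is fixed at 10.
Fatigue = 0 if Wear >= 3 else 7  [with Wear=10]  = 0
Life = -2·Stress + Fatigue - 2·Wear  [with Stress=6, Fatigue=0, Wear=10]  = -32
Without intervention: Wear = -Strain + 2  [with Strain=2]  = 0; Fatigue = 0 if Wear >= 3 else 7  [with Wear=0]  = 7; Life = -2·Stress + Fatigue - 2·Wear  [with Stress=6, Fatigue=7, Wear=0]  = -5.
Change = -32 − (-5) = -27.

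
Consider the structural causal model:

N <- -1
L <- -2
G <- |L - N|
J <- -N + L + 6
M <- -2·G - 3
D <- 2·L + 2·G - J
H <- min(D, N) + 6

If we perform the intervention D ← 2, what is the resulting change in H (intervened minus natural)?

6

Intervening sets D = 2 and removes its equation (D <- 2·L + 2·G - J).
H = min(D, N) + 6  [with D=2, N=-1]  = 5
Without intervention: G = |L - N|  [with L=-2, N=-1]  = 1; J = -N + L + 6  [with N=-1, L=-2]  = 5; D = 2·L + 2·G - J  [with L=-2, G=1, J=5]  = -7; H = min(D, N) + 6  [with D=-7, N=-1]  = -1.
Change = 5 − (-1) = 6.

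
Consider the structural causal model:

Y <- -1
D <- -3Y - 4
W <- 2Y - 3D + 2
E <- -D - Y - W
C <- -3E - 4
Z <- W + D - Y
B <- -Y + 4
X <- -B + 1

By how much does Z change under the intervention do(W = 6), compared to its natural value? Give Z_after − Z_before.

The intervention breaks the incoming arrows to W: W <- 2Y - 3D + 2 no longer applies, and W = 6.
D = -3Y - 4  [with Y=-1]  = -1
Z = W + D - Y  [with W=6, D=-1, Y=-1]  = 6
Without intervention: D = -3Y - 4  [with Y=-1]  = -1; W = 2Y - 3D + 2  [with Y=-1, D=-1]  = 3; Z = W + D - Y  [with W=3, D=-1, Y=-1]  = 3.
Change = 6 − 3 = 3.

3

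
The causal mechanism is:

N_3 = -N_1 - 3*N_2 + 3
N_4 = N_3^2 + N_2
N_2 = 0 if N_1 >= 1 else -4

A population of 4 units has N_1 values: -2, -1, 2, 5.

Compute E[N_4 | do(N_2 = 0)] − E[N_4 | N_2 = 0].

do(N_2=0) breaks N_2's dependence on N_1. With N_2=0 fixed, N_4 across the units is 25, 16, 1, 4, mean 11.5.
Conditioning on N_2=0 selects the 2 unit(s) with N_1 ∈ {2, 5}. Their N_4 values: 1, 4. Mean = 2.5.
Difference = 11.5 − 2.5 = 9.

9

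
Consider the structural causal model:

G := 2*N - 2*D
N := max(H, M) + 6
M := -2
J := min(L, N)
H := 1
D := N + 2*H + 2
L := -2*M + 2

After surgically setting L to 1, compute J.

The intervention breaks the incoming arrows to L: L := -2*M + 2 no longer applies, and L = 1.
N = max(H, M) + 6  [with H=1, M=-2]  = 7
J = min(L, N)  [with L=1, N=7]  = 1

1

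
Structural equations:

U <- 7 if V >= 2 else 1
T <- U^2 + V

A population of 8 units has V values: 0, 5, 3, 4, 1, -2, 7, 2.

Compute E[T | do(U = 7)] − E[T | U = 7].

do(U=7) breaks U's dependence on V. With U=7 fixed, T across the units is 49, 54, 52, 53, 50, 47, 56, 51, mean 51.5.
Conditioning on U=7 selects the 5 unit(s) with V ∈ {5, 3, 4, 7, 2}. Their T values: 54, 52, 53, 56, 51. Mean = 53.2.
Difference = 51.5 − 53.2 = -1.7.

-1.7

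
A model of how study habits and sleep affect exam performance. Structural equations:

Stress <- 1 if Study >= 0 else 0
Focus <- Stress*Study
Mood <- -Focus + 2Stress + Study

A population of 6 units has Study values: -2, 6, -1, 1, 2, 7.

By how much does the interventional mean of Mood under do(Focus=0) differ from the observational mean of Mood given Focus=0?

5

do(Focus=0) breaks Focus's dependence on Study. With Focus=0 fixed, Mood across the units is -2, 8, -1, 3, 4, 9, mean 3.5.
E[Mood|Focus=0] averages over only the 2 units with Focus=0 (Study = -2, -1): Mood = -2, -1, mean -1.5.
Difference = 3.5 − (-1.5) = 5.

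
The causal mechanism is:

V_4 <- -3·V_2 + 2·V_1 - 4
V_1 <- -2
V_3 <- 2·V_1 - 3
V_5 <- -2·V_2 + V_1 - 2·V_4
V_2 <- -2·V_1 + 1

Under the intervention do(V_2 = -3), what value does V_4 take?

Under do(V_2=-3), the mechanism V_2 <- -2·V_1 + 1 is discarded; V_2 is fixed at -3.
V_4 = -3·V_2 + 2·V_1 - 4  [with V_2=-3, V_1=-2]  = 1

1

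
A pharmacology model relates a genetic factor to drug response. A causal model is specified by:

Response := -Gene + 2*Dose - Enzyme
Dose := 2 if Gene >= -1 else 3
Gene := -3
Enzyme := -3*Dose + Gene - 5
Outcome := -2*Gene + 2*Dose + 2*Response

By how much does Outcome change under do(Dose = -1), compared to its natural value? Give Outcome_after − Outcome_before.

do(Dose=-1) replaces the equation Dose := 2 if Gene >= -1 else 3 with the constant Dose = -1.
Enzyme = -3*Dose + Gene - 5  [with Dose=-1, Gene=-3]  = -5
Response = -Gene + 2*Dose - Enzyme  [with Gene=-3, Dose=-1, Enzyme=-5]  = 6
Outcome = -2*Gene + 2*Dose + 2*Response  [with Gene=-3, Dose=-1, Response=6]  = 16
Without intervention: Dose = 2 if Gene >= -1 else 3  [with Gene=-3]  = 3; Enzyme = -3*Dose + Gene - 5  [with Dose=3, Gene=-3]  = -17; Response = -Gene + 2*Dose - Enzyme  [with Gene=-3, Dose=3, Enzyme=-17]  = 26; Outcome = -2*Gene + 2*Dose + 2*Response  [with Gene=-3, Dose=3, Response=26]  = 64.
Change = 16 − 64 = -48.

-48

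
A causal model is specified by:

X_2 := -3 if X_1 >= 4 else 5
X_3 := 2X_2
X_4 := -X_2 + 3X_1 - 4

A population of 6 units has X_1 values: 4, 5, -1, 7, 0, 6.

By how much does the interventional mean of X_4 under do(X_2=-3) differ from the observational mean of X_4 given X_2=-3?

-6

Under do(X_2=-3), X_2's equation is replaced by X_2=-3 for every unit. Per-unit X_4: 11, 14, -4, 20, -1, 17. Mean = 9.5.
Observing X_2=-3 restricts to units where X_2's equation naturally yields -3: X_1 ∈ {4, 5, 7, 6}. In that subpopulation X_4 = 11, 14, 20, 17, mean 15.5.
Difference = 9.5 − 15.5 = -6.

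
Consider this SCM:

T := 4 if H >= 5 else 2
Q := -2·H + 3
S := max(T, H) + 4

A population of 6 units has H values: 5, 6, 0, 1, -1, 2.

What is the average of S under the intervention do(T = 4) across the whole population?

The intervention sets T=4 in all 6 units regardless of H. Recomputing S per unit gives 9, 10, 8, 8, 8, 8; average 8.5.

8.5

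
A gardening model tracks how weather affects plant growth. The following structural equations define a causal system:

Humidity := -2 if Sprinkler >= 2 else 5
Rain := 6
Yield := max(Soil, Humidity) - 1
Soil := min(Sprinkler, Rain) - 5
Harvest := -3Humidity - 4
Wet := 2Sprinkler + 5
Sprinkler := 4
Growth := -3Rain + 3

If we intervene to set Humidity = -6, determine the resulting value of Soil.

do(Humidity=-6) replaces the equation Humidity := -2 if Sprinkler >= 2 else 5 with the constant Humidity = -6.
Soil is not downstream of the intervention, so its value is determined by the original equations.
Soil = min(Sprinkler, Rain) - 5  [with Sprinkler=4, Rain=6]  = -1

-1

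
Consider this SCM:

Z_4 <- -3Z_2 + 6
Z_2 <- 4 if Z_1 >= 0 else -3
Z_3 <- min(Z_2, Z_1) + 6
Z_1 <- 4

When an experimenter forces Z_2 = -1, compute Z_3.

The intervention breaks the incoming arrows to Z_2: Z_2 <- 4 if Z_1 >= 0 else -3 no longer applies, and Z_2 = -1.
Z_3 = min(Z_2, Z_1) + 6  [with Z_2=-1, Z_1=4]  = 5

5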